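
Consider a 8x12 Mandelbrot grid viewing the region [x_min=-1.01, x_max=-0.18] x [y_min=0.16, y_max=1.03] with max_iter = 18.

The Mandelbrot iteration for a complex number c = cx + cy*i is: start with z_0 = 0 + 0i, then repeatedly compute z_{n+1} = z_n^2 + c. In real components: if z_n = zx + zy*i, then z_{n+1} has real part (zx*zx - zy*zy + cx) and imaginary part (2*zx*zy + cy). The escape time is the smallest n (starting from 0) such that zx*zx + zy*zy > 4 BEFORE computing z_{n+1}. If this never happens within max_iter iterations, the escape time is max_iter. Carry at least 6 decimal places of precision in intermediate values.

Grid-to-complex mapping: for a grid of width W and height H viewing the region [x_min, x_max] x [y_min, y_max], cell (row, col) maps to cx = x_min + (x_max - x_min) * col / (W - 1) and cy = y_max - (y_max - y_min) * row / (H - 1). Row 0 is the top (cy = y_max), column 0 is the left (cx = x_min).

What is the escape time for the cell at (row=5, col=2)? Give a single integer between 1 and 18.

z_0 = 0 + 0i, c = -0.7729 + 0.6345i
Iter 1: z = -0.7729 + 0.6345i, |z|^2 = 1.0000
Iter 2: z = -0.5782 + -0.3463i, |z|^2 = 0.4542
Iter 3: z = -0.5585 + 1.0350i, |z|^2 = 1.3831
Iter 4: z = -1.5322 + -0.5214i, |z|^2 = 2.6194
Iter 5: z = 1.3028 + 2.2324i, |z|^2 = 6.6809
Escaped at iteration 5

Answer: 5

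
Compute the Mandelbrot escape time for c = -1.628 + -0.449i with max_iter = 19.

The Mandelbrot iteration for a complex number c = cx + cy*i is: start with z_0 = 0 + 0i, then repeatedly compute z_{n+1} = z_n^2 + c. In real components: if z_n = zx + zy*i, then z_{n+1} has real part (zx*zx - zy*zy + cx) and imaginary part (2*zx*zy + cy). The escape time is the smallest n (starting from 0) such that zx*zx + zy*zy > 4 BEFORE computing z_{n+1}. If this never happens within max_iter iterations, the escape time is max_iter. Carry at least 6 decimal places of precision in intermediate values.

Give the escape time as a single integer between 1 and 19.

Answer: 3

Derivation:
z_0 = 0 + 0i, c = -1.6280 + -0.4490i
Iter 1: z = -1.6280 + -0.4490i, |z|^2 = 2.8520
Iter 2: z = 0.8208 + 1.0129i, |z|^2 = 1.6997
Iter 3: z = -1.9804 + 1.2138i, |z|^2 = 5.3952
Escaped at iteration 3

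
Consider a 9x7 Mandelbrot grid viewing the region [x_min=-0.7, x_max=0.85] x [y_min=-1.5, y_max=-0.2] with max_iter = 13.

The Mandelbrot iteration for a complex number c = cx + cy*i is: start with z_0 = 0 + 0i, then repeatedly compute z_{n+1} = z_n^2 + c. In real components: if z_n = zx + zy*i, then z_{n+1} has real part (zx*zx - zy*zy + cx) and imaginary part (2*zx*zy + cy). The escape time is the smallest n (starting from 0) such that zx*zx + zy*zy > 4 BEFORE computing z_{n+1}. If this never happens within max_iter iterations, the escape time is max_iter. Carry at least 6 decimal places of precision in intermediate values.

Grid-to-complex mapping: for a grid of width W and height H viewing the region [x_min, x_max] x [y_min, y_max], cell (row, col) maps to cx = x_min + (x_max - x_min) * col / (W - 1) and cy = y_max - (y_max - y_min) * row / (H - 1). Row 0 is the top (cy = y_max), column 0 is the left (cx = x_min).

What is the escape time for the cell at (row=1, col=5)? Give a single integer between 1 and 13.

Answer: 13

Derivation:
z_0 = 0 + 0i, c = 0.2687 + -0.4167i
Iter 1: z = 0.2687 + -0.4167i, |z|^2 = 0.2458
Iter 2: z = 0.1674 + -0.6406i, |z|^2 = 0.4384
Iter 3: z = -0.1136 + -0.6311i, |z|^2 = 0.4112
Iter 4: z = -0.1166 + -0.2732i, |z|^2 = 0.0883
Iter 5: z = 0.2077 + -0.3529i, |z|^2 = 0.1677
Iter 6: z = 0.1873 + -0.5633i, |z|^2 = 0.3524
Iter 7: z = -0.0134 + -0.6277i, |z|^2 = 0.3942
Iter 8: z = -0.1251 + -0.3998i, |z|^2 = 0.1755
Iter 9: z = 0.1246 + -0.3167i, |z|^2 = 0.1158
Iter 10: z = 0.1840 + -0.4955i, |z|^2 = 0.2794
Iter 11: z = 0.0570 + -0.5990i, |z|^2 = 0.3621
Iter 12: z = -0.0868 + -0.4850i, |z|^2 = 0.2428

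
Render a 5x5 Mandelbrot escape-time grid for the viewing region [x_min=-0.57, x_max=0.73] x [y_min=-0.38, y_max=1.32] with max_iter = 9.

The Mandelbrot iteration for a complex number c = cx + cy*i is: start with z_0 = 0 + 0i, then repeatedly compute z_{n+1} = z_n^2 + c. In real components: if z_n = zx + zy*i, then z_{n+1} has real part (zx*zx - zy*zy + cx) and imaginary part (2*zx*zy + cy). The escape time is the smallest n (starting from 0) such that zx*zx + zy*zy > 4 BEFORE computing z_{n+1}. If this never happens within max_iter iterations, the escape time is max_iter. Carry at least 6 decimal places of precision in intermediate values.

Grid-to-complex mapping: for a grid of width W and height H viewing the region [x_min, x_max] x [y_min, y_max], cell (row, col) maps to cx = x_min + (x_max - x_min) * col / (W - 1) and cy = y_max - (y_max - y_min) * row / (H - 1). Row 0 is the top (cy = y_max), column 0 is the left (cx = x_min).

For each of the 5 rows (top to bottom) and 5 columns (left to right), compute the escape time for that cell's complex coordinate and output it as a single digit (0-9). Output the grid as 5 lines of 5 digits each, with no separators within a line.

Answer: 32222
49532
99973
99973
99993

Derivation:
(row=0, col=0): c = -0.5700 + 1.3200i → escape time 3
(row=0, col=1): c = -0.2450 + 1.3200i → escape time 2
(row=0, col=2): c = 0.0800 + 1.3200i → escape time 2
(row=0, col=3): c = 0.4050 + 1.3200i → escape time 2
(row=0, col=4): c = 0.7300 + 1.3200i → escape time 2
(row=1, col=0): c = -0.5700 + 0.8950i → escape time 4
(row=1, col=1): c = -0.2450 + 0.8950i → escape time 9
(row=1, col=2): c = 0.0800 + 0.8950i → escape time 5
(row=1, col=3): c = 0.4050 + 0.8950i → escape time 3
(row=1, col=4): c = 0.7300 + 0.8950i → escape time 2
(row=2, col=0): c = -0.5700 + 0.4700i → escape time 9
(row=2, col=1): c = -0.2450 + 0.4700i → escape time 9
(row=2, col=2): c = 0.0800 + 0.4700i → escape time 9
(row=2, col=3): c = 0.4050 + 0.4700i → escape time 7
(row=2, col=4): c = 0.7300 + 0.4700i → escape time 3
(row=3, col=0): c = -0.5700 + 0.0450i → escape time 9
(row=3, col=1): c = -0.2450 + 0.0450i → escape time 9
(row=3, col=2): c = 0.0800 + 0.0450i → escape time 9
(row=3, col=3): c = 0.4050 + 0.0450i → escape time 7
(row=3, col=4): c = 0.7300 + 0.0450i → escape time 3
(row=4, col=0): c = -0.5700 + -0.3800i → escape time 9
(row=4, col=1): c = -0.2450 + -0.3800i → escape time 9
(row=4, col=2): c = 0.0800 + -0.3800i → escape time 9
(row=4, col=3): c = 0.4050 + -0.3800i → escape time 9
(row=4, col=4): c = 0.7300 + -0.3800i → escape time 3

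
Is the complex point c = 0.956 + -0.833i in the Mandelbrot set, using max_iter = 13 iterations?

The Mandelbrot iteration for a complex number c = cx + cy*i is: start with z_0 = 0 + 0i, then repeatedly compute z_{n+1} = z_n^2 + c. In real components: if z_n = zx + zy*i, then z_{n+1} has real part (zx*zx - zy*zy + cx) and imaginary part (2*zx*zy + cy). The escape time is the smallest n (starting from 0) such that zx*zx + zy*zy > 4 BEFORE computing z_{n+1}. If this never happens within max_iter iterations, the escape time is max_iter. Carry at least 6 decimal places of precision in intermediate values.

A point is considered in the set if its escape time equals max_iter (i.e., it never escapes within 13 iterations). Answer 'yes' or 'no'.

Answer: no

Derivation:
z_0 = 0 + 0i, c = 0.9560 + -0.8330i
Iter 1: z = 0.9560 + -0.8330i, |z|^2 = 1.6078
Iter 2: z = 1.1760 + -2.4257i, |z|^2 = 7.2671
Escaped at iteration 2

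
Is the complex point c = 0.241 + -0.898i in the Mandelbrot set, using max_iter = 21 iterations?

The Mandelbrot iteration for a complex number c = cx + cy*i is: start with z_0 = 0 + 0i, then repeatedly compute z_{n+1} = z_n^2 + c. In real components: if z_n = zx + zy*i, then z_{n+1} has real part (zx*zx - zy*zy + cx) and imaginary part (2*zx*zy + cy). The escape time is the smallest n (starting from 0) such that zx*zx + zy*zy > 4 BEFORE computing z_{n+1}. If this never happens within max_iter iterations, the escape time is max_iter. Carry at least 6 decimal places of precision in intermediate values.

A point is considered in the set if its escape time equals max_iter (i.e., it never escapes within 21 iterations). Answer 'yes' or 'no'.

z_0 = 0 + 0i, c = 0.2410 + -0.8980i
Iter 1: z = 0.2410 + -0.8980i, |z|^2 = 0.8645
Iter 2: z = -0.5073 + -1.3308i, |z|^2 = 2.0285
Iter 3: z = -1.2727 + 0.4523i, |z|^2 = 1.8245
Iter 4: z = 1.6563 + -2.0494i, |z|^2 = 6.9433
Escaped at iteration 4

Answer: no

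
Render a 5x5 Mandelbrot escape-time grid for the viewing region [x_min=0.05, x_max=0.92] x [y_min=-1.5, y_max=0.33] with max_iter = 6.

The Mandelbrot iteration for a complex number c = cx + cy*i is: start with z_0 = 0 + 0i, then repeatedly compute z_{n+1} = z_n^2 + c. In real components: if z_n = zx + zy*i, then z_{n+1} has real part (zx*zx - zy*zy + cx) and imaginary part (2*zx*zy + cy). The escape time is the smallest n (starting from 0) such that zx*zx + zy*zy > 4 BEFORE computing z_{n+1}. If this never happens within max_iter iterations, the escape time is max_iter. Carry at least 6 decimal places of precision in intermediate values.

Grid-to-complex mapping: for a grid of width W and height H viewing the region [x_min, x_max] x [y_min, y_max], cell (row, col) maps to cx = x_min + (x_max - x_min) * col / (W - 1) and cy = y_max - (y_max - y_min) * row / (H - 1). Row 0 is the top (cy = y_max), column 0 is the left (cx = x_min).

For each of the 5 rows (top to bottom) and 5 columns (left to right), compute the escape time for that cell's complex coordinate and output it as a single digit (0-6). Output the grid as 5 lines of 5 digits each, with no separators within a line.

(row=0, col=0): c = 0.0500 + 0.3300i → escape time 6
(row=0, col=1): c = 0.2675 + 0.3300i → escape time 6
(row=0, col=2): c = 0.4850 + 0.3300i → escape time 6
(row=0, col=3): c = 0.7025 + 0.3300i → escape time 3
(row=0, col=4): c = 0.9200 + 0.3300i → escape time 3
(row=1, col=0): c = 0.0500 + -0.1275i → escape time 6
(row=1, col=1): c = 0.2675 + -0.1275i → escape time 6
(row=1, col=2): c = 0.4850 + -0.1275i → escape time 5
(row=1, col=3): c = 0.7025 + -0.1275i → escape time 3
(row=1, col=4): c = 0.9200 + -0.1275i → escape time 3
(row=2, col=0): c = 0.0500 + -0.5850i → escape time 6
(row=2, col=1): c = 0.2675 + -0.5850i → escape time 6
(row=2, col=2): c = 0.4850 + -0.5850i → escape time 5
(row=2, col=3): c = 0.7025 + -0.5850i → escape time 3
(row=2, col=4): c = 0.9200 + -0.5850i → escape time 2
(row=3, col=0): c = 0.0500 + -1.0425i → escape time 4
(row=3, col=1): c = 0.2675 + -1.0425i → escape time 3
(row=3, col=2): c = 0.4850 + -1.0425i → escape time 2
(row=3, col=3): c = 0.7025 + -1.0425i → escape time 2
(row=3, col=4): c = 0.9200 + -1.0425i → escape time 2
(row=4, col=0): c = 0.0500 + -1.5000i → escape time 2
(row=4, col=1): c = 0.2675 + -1.5000i → escape time 2
(row=4, col=2): c = 0.4850 + -1.5000i → escape time 2
(row=4, col=3): c = 0.7025 + -1.5000i → escape time 2
(row=4, col=4): c = 0.9200 + -1.5000i → escape time 2

Answer: 66633
66533
66532
43222
22222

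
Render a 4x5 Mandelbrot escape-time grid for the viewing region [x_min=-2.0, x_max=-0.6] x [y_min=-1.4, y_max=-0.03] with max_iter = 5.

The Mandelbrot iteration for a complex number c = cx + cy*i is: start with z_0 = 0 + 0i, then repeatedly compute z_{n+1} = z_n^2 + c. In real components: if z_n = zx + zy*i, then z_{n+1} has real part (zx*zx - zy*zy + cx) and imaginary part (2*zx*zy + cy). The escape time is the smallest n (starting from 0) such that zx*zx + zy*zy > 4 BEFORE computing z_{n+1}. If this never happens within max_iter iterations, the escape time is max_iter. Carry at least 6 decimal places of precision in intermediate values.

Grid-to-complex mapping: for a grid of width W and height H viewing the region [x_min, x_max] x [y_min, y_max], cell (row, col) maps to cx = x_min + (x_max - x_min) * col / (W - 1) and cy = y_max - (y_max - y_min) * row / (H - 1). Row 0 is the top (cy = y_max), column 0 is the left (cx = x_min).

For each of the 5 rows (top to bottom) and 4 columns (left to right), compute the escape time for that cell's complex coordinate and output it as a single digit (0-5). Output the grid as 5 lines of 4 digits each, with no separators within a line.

(row=0, col=0): c = -2.0000 + -0.0300i → escape time 1
(row=0, col=1): c = -1.5333 + -0.0300i → escape time 5
(row=0, col=2): c = -1.0667 + -0.0300i → escape time 5
(row=0, col=3): c = -0.6000 + -0.0300i → escape time 5
(row=1, col=0): c = -2.0000 + -0.3725i → escape time 1
(row=1, col=1): c = -1.5333 + -0.3725i → escape time 4
(row=1, col=2): c = -1.0667 + -0.3725i → escape time 5
(row=1, col=3): c = -0.6000 + -0.3725i → escape time 5
(row=2, col=0): c = -2.0000 + -0.7150i → escape time 1
(row=2, col=1): c = -1.5333 + -0.7150i → escape time 3
(row=2, col=2): c = -1.0667 + -0.7150i → escape time 3
(row=2, col=3): c = -0.6000 + -0.7150i → escape time 5
(row=3, col=0): c = -2.0000 + -1.0575i → escape time 1
(row=3, col=1): c = -1.5333 + -1.0575i → escape time 2
(row=3, col=2): c = -1.0667 + -1.0575i → escape time 3
(row=3, col=3): c = -0.6000 + -1.0575i → escape time 3
(row=4, col=0): c = -2.0000 + -1.4000i → escape time 1
(row=4, col=1): c = -1.5333 + -1.4000i → escape time 1
(row=4, col=2): c = -1.0667 + -1.4000i → escape time 2
(row=4, col=3): c = -0.6000 + -1.4000i → escape time 2

Answer: 1555
1455
1335
1233
1122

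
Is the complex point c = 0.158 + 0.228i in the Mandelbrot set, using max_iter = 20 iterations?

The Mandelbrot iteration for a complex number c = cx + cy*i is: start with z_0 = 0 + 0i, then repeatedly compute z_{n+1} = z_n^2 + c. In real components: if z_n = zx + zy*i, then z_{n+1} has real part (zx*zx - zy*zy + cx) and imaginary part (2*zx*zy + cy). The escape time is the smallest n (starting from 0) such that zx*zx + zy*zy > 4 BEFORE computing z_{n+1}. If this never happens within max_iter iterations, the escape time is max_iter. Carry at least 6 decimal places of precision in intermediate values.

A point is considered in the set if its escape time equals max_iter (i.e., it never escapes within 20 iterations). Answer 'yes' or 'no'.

Answer: yes

Derivation:
z_0 = 0 + 0i, c = 0.1580 + 0.2280i
Iter 1: z = 0.1580 + 0.2280i, |z|^2 = 0.0769
Iter 2: z = 0.1310 + 0.3000i, |z|^2 = 0.1072
Iter 3: z = 0.0851 + 0.3066i, |z|^2 = 0.1013
Iter 4: z = 0.0712 + 0.2802i, |z|^2 = 0.0836
Iter 5: z = 0.0846 + 0.2679i, |z|^2 = 0.0789
Iter 6: z = 0.0934 + 0.2733i, |z|^2 = 0.0834
Iter 7: z = 0.0920 + 0.2790i, |z|^2 = 0.0863
Iter 8: z = 0.0886 + 0.2794i, |z|^2 = 0.0859
Iter 9: z = 0.0878 + 0.2775i, |z|^2 = 0.0847
Iter 10: z = 0.0887 + 0.2767i, |z|^2 = 0.0845
Iter 11: z = 0.0893 + 0.2771i, |z|^2 = 0.0848
Iter 12: z = 0.0892 + 0.2775i, |z|^2 = 0.0850
Iter 13: z = 0.0890 + 0.2775i, |z|^2 = 0.0849
Iter 14: z = 0.0889 + 0.2774i, |z|^2 = 0.0848
Iter 15: z = 0.0890 + 0.2773i, |z|^2 = 0.0848
Iter 16: z = 0.0890 + 0.2773i, |z|^2 = 0.0848
Iter 17: z = 0.0890 + 0.2774i, |z|^2 = 0.0849
Iter 18: z = 0.0890 + 0.2774i, |z|^2 = 0.0849
Iter 19: z = 0.0890 + 0.2774i, |z|^2 = 0.0848
Did not escape in 20 iterations → in set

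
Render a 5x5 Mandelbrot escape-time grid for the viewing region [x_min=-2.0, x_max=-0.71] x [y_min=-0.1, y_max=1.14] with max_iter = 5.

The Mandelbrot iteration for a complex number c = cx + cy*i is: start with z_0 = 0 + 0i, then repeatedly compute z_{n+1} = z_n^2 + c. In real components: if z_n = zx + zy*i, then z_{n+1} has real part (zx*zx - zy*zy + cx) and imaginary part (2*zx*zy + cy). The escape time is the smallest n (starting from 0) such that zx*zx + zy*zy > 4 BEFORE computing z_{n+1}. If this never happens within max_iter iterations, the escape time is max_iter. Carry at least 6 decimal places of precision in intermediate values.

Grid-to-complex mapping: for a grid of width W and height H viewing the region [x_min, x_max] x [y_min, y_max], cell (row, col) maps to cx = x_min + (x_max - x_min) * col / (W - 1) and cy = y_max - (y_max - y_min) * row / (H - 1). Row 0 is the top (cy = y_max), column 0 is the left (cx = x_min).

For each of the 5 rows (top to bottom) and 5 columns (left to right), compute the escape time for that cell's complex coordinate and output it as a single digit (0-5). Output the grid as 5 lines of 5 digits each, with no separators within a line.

Answer: 11233
12334
13355
14555
15555

Derivation:
(row=0, col=0): c = -2.0000 + 1.1400i → escape time 1
(row=0, col=1): c = -1.6775 + 1.1400i → escape time 1
(row=0, col=2): c = -1.3550 + 1.1400i → escape time 2
(row=0, col=3): c = -1.0325 + 1.1400i → escape time 3
(row=0, col=4): c = -0.7100 + 1.1400i → escape time 3
(row=1, col=0): c = -2.0000 + 0.8300i → escape time 1
(row=1, col=1): c = -1.6775 + 0.8300i → escape time 2
(row=1, col=2): c = -1.3550 + 0.8300i → escape time 3
(row=1, col=3): c = -1.0325 + 0.8300i → escape time 3
(row=1, col=4): c = -0.7100 + 0.8300i → escape time 4
(row=2, col=0): c = -2.0000 + 0.5200i → escape time 1
(row=2, col=1): c = -1.6775 + 0.5200i → escape time 3
(row=2, col=2): c = -1.3550 + 0.5200i → escape time 3
(row=2, col=3): c = -1.0325 + 0.5200i → escape time 5
(row=2, col=4): c = -0.7100 + 0.5200i → escape time 5
(row=3, col=0): c = -2.0000 + 0.2100i → escape time 1
(row=3, col=1): c = -1.6775 + 0.2100i → escape time 4
(row=3, col=2): c = -1.3550 + 0.2100i → escape time 5
(row=3, col=3): c = -1.0325 + 0.2100i → escape time 5
(row=3, col=4): c = -0.7100 + 0.2100i → escape time 5
(row=4, col=0): c = -2.0000 + -0.1000i → escape time 1
(row=4, col=1): c = -1.6775 + -0.1000i → escape time 5
(row=4, col=2): c = -1.3550 + -0.1000i → escape time 5
(row=4, col=3): c = -1.0325 + -0.1000i → escape time 5
(row=4, col=4): c = -0.7100 + -0.1000i → escape time 5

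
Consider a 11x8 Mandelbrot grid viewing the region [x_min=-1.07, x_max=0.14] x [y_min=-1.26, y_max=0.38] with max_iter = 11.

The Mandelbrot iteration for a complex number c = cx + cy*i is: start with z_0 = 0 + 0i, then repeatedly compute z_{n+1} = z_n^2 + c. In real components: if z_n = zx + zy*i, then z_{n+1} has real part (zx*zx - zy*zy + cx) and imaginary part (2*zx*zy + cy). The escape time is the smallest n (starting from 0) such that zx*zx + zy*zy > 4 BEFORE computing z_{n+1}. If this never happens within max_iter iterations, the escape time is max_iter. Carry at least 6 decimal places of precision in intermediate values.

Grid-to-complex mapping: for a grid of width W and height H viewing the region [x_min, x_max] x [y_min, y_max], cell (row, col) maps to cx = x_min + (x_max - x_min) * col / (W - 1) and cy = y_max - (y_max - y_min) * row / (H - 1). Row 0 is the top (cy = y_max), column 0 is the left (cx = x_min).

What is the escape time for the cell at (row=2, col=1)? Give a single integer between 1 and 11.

Answer: 11

Derivation:
z_0 = 0 + 0i, c = -0.9490 + -0.0886i
Iter 1: z = -0.9490 + -0.0886i, |z|^2 = 0.9084
Iter 2: z = -0.0562 + 0.0795i, |z|^2 = 0.0095
Iter 3: z = -0.9522 + -0.0975i, |z|^2 = 0.9161
Iter 4: z = -0.0519 + 0.0971i, |z|^2 = 0.0121
Iter 5: z = -0.9557 + -0.0987i, |z|^2 = 0.9232
Iter 6: z = -0.0453 + 0.1000i, |z|^2 = 0.0121
Iter 7: z = -0.9569 + -0.0976i, |z|^2 = 0.9253
Iter 8: z = -0.0428 + 0.0983i, |z|^2 = 0.0115
Iter 9: z = -0.9568 + -0.0970i, |z|^2 = 0.9249
Iter 10: z = -0.0429 + 0.0970i, |z|^2 = 0.0113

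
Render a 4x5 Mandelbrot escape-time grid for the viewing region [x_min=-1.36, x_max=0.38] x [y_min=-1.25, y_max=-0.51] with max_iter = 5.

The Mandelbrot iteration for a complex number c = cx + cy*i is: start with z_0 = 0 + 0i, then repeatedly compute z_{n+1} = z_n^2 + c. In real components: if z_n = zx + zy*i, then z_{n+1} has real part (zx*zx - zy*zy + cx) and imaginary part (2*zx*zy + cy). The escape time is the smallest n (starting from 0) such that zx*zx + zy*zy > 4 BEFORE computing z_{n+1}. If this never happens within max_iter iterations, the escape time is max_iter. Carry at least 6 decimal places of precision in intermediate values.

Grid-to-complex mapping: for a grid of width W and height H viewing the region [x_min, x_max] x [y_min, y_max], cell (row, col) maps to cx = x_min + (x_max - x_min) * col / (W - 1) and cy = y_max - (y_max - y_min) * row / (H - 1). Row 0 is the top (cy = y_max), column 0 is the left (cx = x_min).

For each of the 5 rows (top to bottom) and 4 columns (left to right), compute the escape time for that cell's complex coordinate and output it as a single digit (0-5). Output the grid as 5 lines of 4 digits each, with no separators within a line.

Answer: 3555
3455
3454
3353
2332

Derivation:
(row=0, col=0): c = -1.3600 + -0.5100i → escape time 3
(row=0, col=1): c = -0.7800 + -0.5100i → escape time 5
(row=0, col=2): c = -0.2000 + -0.5100i → escape time 5
(row=0, col=3): c = 0.3800 + -0.5100i → escape time 5
(row=1, col=0): c = -1.3600 + -0.6950i → escape time 3
(row=1, col=1): c = -0.7800 + -0.6950i → escape time 4
(row=1, col=2): c = -0.2000 + -0.6950i → escape time 5
(row=1, col=3): c = 0.3800 + -0.6950i → escape time 5
(row=2, col=0): c = -1.3600 + -0.8800i → escape time 3
(row=2, col=1): c = -0.7800 + -0.8800i → escape time 4
(row=2, col=2): c = -0.2000 + -0.8800i → escape time 5
(row=2, col=3): c = 0.3800 + -0.8800i → escape time 4
(row=3, col=0): c = -1.3600 + -1.0650i → escape time 3
(row=3, col=1): c = -0.7800 + -1.0650i → escape time 3
(row=3, col=2): c = -0.2000 + -1.0650i → escape time 5
(row=3, col=3): c = 0.3800 + -1.0650i → escape time 3
(row=4, col=0): c = -1.3600 + -1.2500i → escape time 2
(row=4, col=1): c = -0.7800 + -1.2500i → escape time 3
(row=4, col=2): c = -0.2000 + -1.2500i → escape time 3
(row=4, col=3): c = 0.3800 + -1.2500i → escape time 2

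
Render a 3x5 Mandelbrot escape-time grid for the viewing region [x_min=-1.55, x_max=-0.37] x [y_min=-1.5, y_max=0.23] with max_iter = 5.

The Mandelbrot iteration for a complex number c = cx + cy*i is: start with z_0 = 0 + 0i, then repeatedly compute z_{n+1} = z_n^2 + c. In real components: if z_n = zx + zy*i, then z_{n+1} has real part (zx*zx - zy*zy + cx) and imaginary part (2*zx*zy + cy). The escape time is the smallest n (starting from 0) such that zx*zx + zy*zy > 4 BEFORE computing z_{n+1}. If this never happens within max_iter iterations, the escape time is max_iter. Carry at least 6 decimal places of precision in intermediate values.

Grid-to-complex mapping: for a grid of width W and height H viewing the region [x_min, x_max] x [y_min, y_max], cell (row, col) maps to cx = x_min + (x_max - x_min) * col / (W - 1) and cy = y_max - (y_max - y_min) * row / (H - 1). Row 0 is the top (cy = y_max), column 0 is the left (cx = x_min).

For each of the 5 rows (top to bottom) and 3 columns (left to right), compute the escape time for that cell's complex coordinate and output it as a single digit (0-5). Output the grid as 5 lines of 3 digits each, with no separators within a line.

(row=0, col=0): c = -1.5500 + 0.2300i → escape time 5
(row=0, col=1): c = -0.9600 + 0.2300i → escape time 5
(row=0, col=2): c = -0.3700 + 0.2300i → escape time 5
(row=1, col=0): c = -1.5500 + -0.2025i → escape time 5
(row=1, col=1): c = -0.9600 + -0.2025i → escape time 5
(row=1, col=2): c = -0.3700 + -0.2025i → escape time 5
(row=2, col=0): c = -1.5500 + -0.6350i → escape time 3
(row=2, col=1): c = -0.9600 + -0.6350i → escape time 4
(row=2, col=2): c = -0.3700 + -0.6350i → escape time 5
(row=3, col=0): c = -1.5500 + -1.0675i → escape time 2
(row=3, col=1): c = -0.9600 + -1.0675i → escape time 3
(row=3, col=2): c = -0.3700 + -1.0675i → escape time 4
(row=4, col=0): c = -1.5500 + -1.5000i → escape time 1
(row=4, col=1): c = -0.9600 + -1.5000i → escape time 2
(row=4, col=2): c = -0.3700 + -1.5000i → escape time 2

Answer: 555
555
345
234
122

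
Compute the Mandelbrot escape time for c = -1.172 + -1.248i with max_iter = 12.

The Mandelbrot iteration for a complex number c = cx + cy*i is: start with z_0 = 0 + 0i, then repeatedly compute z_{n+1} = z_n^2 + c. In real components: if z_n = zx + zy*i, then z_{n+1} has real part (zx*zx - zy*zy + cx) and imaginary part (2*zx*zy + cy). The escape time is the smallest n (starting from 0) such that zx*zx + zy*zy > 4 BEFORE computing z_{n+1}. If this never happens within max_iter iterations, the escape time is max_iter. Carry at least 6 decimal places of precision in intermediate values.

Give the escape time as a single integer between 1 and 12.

z_0 = 0 + 0i, c = -1.1720 + -1.2480i
Iter 1: z = -1.1720 + -1.2480i, |z|^2 = 2.9311
Iter 2: z = -1.3559 + 1.6773i, |z|^2 = 4.6519
Escaped at iteration 2

Answer: 2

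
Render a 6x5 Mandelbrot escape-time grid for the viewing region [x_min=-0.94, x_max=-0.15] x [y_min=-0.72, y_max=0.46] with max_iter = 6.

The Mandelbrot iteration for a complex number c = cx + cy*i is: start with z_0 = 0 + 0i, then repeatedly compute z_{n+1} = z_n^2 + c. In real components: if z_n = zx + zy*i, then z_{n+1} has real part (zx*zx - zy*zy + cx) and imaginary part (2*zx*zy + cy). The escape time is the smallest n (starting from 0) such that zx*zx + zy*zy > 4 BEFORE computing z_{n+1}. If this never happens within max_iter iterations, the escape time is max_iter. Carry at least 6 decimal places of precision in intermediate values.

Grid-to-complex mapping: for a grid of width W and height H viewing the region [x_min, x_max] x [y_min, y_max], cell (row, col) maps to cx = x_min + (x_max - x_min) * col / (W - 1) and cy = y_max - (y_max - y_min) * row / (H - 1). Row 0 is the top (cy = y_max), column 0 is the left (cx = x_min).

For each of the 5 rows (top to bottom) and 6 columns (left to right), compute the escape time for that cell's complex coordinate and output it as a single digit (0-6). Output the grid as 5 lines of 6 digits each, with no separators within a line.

(row=0, col=0): c = -0.9400 + 0.4600i → escape time 5
(row=0, col=1): c = -0.7820 + 0.4600i → escape time 6
(row=0, col=2): c = -0.6240 + 0.4600i → escape time 6
(row=0, col=3): c = -0.4660 + 0.4600i → escape time 6
(row=0, col=4): c = -0.3080 + 0.4600i → escape time 6
(row=0, col=5): c = -0.1500 + 0.4600i → escape time 6
(row=1, col=0): c = -0.9400 + 0.1650i → escape time 6
(row=1, col=1): c = -0.7820 + 0.1650i → escape time 6
(row=1, col=2): c = -0.6240 + 0.1650i → escape time 6
(row=1, col=3): c = -0.4660 + 0.1650i → escape time 6
(row=1, col=4): c = -0.3080 + 0.1650i → escape time 6
(row=1, col=5): c = -0.1500 + 0.1650i → escape time 6
(row=2, col=0): c = -0.9400 + -0.1300i → escape time 6
(row=2, col=1): c = -0.7820 + -0.1300i → escape time 6
(row=2, col=2): c = -0.6240 + -0.1300i → escape time 6
(row=2, col=3): c = -0.4660 + -0.1300i → escape time 6
(row=2, col=4): c = -0.3080 + -0.1300i → escape time 6
(row=2, col=5): c = -0.1500 + -0.1300i → escape time 6
(row=3, col=0): c = -0.9400 + -0.4250i → escape time 6
(row=3, col=1): c = -0.7820 + -0.4250i → escape time 6
(row=3, col=2): c = -0.6240 + -0.4250i → escape time 6
(row=3, col=3): c = -0.4660 + -0.4250i → escape time 6
(row=3, col=4): c = -0.3080 + -0.4250i → escape time 6
(row=3, col=5): c = -0.1500 + -0.4250i → escape time 6
(row=4, col=0): c = -0.9400 + -0.7200i → escape time 4
(row=4, col=1): c = -0.7820 + -0.7200i → escape time 4
(row=4, col=2): c = -0.6240 + -0.7200i → escape time 6
(row=4, col=3): c = -0.4660 + -0.7200i → escape time 6
(row=4, col=4): c = -0.3080 + -0.7200i → escape time 6
(row=4, col=5): c = -0.1500 + -0.7200i → escape time 6

Answer: 566666
666666
666666
666666
446666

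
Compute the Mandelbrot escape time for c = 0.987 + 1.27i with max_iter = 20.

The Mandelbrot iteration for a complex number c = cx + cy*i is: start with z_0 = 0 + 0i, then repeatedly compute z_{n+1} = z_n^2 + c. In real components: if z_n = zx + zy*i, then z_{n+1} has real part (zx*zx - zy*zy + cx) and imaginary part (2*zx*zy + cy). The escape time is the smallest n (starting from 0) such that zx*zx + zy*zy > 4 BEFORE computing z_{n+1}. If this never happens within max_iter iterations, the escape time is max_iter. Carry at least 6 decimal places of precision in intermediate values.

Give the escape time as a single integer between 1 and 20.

Answer: 2

Derivation:
z_0 = 0 + 0i, c = 0.9870 + 1.2700i
Iter 1: z = 0.9870 + 1.2700i, |z|^2 = 2.5871
Iter 2: z = 0.3483 + 3.7770i, |z|^2 = 14.3869
Escaped at iteration 2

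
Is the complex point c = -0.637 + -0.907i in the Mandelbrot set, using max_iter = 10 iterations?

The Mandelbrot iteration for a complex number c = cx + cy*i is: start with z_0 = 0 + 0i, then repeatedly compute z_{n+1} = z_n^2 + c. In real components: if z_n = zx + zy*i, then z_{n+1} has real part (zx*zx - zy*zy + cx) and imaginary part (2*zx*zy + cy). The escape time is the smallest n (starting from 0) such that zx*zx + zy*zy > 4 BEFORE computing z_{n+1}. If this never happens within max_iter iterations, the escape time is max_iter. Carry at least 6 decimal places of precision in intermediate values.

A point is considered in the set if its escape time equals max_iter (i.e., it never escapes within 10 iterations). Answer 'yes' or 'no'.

Answer: no

Derivation:
z_0 = 0 + 0i, c = -0.6370 + -0.9070i
Iter 1: z = -0.6370 + -0.9070i, |z|^2 = 1.2284
Iter 2: z = -1.0539 + 0.2485i, |z|^2 = 1.1724
Iter 3: z = 0.4119 + -1.4308i, |z|^2 = 2.2169
Iter 4: z = -2.5146 + -2.0857i, |z|^2 = 10.6733
Escaped at iteration 4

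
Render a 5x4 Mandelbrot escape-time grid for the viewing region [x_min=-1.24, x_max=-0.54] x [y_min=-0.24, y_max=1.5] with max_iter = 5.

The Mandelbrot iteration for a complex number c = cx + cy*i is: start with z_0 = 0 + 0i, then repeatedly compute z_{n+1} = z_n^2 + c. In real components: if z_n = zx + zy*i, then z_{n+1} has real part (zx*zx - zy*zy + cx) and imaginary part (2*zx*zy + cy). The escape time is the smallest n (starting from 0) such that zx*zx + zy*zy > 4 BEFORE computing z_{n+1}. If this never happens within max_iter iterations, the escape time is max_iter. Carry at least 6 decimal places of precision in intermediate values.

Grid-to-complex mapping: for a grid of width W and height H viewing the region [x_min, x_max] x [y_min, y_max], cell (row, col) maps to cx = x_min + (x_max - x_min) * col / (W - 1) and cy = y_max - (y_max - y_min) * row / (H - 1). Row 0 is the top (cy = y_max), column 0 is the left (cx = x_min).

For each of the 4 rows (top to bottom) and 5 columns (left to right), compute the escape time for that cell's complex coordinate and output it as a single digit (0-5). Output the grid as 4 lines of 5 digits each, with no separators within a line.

Answer: 22222
33344
55555
55555

Derivation:
(row=0, col=0): c = -1.2400 + 1.5000i → escape time 2
(row=0, col=1): c = -1.0650 + 1.5000i → escape time 2
(row=0, col=2): c = -0.8900 + 1.5000i → escape time 2
(row=0, col=3): c = -0.7150 + 1.5000i → escape time 2
(row=0, col=4): c = -0.5400 + 1.5000i → escape time 2
(row=1, col=0): c = -1.2400 + 0.9200i → escape time 3
(row=1, col=1): c = -1.0650 + 0.9200i → escape time 3
(row=1, col=2): c = -0.8900 + 0.9200i → escape time 3
(row=1, col=3): c = -0.7150 + 0.9200i → escape time 4
(row=1, col=4): c = -0.5400 + 0.9200i → escape time 4
(row=2, col=0): c = -1.2400 + 0.3400i → escape time 5
(row=2, col=1): c = -1.0650 + 0.3400i → escape time 5
(row=2, col=2): c = -0.8900 + 0.3400i → escape time 5
(row=2, col=3): c = -0.7150 + 0.3400i → escape time 5
(row=2, col=4): c = -0.5400 + 0.3400i → escape time 5
(row=3, col=0): c = -1.2400 + -0.2400i → escape time 5
(row=3, col=1): c = -1.0650 + -0.2400i → escape time 5
(row=3, col=2): c = -0.8900 + -0.2400i → escape time 5
(row=3, col=3): c = -0.7150 + -0.2400i → escape time 5
(row=3, col=4): c = -0.5400 + -0.2400i → escape time 5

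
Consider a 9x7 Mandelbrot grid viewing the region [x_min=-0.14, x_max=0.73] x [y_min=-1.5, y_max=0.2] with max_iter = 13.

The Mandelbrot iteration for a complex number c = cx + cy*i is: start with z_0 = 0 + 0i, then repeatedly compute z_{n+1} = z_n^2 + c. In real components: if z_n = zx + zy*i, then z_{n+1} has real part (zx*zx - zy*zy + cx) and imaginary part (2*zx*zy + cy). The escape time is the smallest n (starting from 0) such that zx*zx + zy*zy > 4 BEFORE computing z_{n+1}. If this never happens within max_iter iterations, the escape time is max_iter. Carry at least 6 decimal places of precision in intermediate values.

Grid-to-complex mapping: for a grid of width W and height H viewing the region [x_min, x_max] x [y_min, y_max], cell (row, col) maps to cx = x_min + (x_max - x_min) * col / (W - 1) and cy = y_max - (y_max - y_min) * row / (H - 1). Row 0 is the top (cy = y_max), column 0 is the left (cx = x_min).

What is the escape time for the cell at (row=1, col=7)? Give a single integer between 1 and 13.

Answer: 4

Derivation:
z_0 = 0 + 0i, c = 0.6212 + -0.0833i
Iter 1: z = 0.6212 + -0.0833i, |z|^2 = 0.3929
Iter 2: z = 1.0003 + -0.1869i, |z|^2 = 1.0354
Iter 3: z = 1.5868 + -0.4572i, |z|^2 = 2.7271
Iter 4: z = 2.9303 + -1.5343i, |z|^2 = 10.9407
Escaped at iteration 4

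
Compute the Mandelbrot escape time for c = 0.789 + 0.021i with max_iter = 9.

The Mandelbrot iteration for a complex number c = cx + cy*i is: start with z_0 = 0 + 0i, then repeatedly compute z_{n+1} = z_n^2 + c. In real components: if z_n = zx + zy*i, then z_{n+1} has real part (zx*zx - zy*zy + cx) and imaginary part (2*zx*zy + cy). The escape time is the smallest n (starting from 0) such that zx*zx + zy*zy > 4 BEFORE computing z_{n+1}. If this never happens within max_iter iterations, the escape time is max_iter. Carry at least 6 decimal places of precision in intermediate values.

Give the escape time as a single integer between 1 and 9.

z_0 = 0 + 0i, c = 0.7890 + 0.0210i
Iter 1: z = 0.7890 + 0.0210i, |z|^2 = 0.6230
Iter 2: z = 1.4111 + 0.0541i, |z|^2 = 1.9941
Iter 3: z = 2.7772 + 0.1738i, |z|^2 = 7.7431
Escaped at iteration 3

Answer: 3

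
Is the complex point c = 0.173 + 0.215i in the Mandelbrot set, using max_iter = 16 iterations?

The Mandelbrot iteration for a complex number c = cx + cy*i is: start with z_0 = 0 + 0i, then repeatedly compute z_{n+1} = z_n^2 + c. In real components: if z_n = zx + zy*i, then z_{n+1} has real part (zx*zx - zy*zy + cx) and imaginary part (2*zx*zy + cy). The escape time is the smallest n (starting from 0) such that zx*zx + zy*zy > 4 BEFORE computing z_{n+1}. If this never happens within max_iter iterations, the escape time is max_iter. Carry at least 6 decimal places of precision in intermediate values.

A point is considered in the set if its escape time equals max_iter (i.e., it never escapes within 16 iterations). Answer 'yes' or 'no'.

z_0 = 0 + 0i, c = 0.1730 + 0.2150i
Iter 1: z = 0.1730 + 0.2150i, |z|^2 = 0.0762
Iter 2: z = 0.1567 + 0.2894i, |z|^2 = 0.1083
Iter 3: z = 0.1138 + 0.3057i, |z|^2 = 0.1064
Iter 4: z = 0.0925 + 0.2846i, |z|^2 = 0.0895
Iter 5: z = 0.1006 + 0.2676i, |z|^2 = 0.0818
Iter 6: z = 0.1115 + 0.2688i, |z|^2 = 0.0847
Iter 7: z = 0.1132 + 0.2749i, |z|^2 = 0.0884
Iter 8: z = 0.1102 + 0.2772i, |z|^2 = 0.0890
Iter 9: z = 0.1083 + 0.2761i, |z|^2 = 0.0880
Iter 10: z = 0.1085 + 0.2748i, |z|^2 = 0.0873
Iter 11: z = 0.1093 + 0.2746i, |z|^2 = 0.0874
Iter 12: z = 0.1095 + 0.2750i, |z|^2 = 0.0876
Iter 13: z = 0.1094 + 0.2752i, |z|^2 = 0.0877
Iter 14: z = 0.1092 + 0.2752i, |z|^2 = 0.0877
Iter 15: z = 0.1092 + 0.2751i, |z|^2 = 0.0876
Did not escape in 16 iterations → in set

Answer: yes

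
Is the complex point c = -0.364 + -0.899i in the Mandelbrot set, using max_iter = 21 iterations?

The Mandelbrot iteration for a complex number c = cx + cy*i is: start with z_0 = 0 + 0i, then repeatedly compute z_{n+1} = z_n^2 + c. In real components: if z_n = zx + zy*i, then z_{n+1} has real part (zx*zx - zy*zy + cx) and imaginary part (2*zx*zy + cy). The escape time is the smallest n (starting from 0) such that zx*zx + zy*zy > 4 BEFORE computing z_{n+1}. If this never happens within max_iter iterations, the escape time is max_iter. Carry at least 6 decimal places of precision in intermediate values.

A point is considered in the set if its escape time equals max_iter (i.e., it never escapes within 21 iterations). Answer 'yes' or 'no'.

z_0 = 0 + 0i, c = -0.3640 + -0.8990i
Iter 1: z = -0.3640 + -0.8990i, |z|^2 = 0.9407
Iter 2: z = -1.0397 + -0.2445i, |z|^2 = 1.1408
Iter 3: z = 0.6572 + -0.3905i, |z|^2 = 0.5844
Iter 4: z = -0.0846 + -1.4123i, |z|^2 = 2.0018
Iter 5: z = -2.3514 + -0.6600i, |z|^2 = 5.9649
Escaped at iteration 5

Answer: no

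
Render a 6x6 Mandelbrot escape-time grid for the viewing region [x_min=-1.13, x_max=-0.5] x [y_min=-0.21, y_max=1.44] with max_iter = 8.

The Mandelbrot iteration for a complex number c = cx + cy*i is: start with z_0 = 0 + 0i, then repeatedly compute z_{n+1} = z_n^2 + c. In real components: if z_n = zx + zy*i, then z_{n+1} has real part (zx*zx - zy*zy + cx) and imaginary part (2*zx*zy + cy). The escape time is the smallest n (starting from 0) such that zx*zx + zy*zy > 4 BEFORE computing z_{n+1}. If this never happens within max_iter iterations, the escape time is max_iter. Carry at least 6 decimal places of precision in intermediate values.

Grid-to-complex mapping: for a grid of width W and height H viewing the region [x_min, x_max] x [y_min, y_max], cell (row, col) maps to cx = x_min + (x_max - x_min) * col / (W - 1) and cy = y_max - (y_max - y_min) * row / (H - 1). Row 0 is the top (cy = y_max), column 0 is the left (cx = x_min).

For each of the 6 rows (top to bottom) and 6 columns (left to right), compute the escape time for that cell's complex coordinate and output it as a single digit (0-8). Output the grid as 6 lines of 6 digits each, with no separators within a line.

Answer: 222222
333333
334446
656788
888888
888888

Derivation:
(row=0, col=0): c = -1.1300 + 1.4400i → escape time 2
(row=0, col=1): c = -1.0040 + 1.4400i → escape time 2
(row=0, col=2): c = -0.8780 + 1.4400i → escape time 2
(row=0, col=3): c = -0.7520 + 1.4400i → escape time 2
(row=0, col=4): c = -0.6260 + 1.4400i → escape time 2
(row=0, col=5): c = -0.5000 + 1.4400i → escape time 2
(row=1, col=0): c = -1.1300 + 1.1100i → escape time 3
(row=1, col=1): c = -1.0040 + 1.1100i → escape time 3
(row=1, col=2): c = -0.8780 + 1.1100i → escape time 3
(row=1, col=3): c = -0.7520 + 1.1100i → escape time 3
(row=1, col=4): c = -0.6260 + 1.1100i → escape time 3
(row=1, col=5): c = -0.5000 + 1.1100i → escape time 3
(row=2, col=0): c = -1.1300 + 0.7800i → escape time 3
(row=2, col=1): c = -1.0040 + 0.7800i → escape time 3
(row=2, col=2): c = -0.8780 + 0.7800i → escape time 4
(row=2, col=3): c = -0.7520 + 0.7800i → escape time 4
(row=2, col=4): c = -0.6260 + 0.7800i → escape time 4
(row=2, col=5): c = -0.5000 + 0.7800i → escape time 6
(row=3, col=0): c = -1.1300 + 0.4500i → escape time 6
(row=3, col=1): c = -1.0040 + 0.4500i → escape time 5
(row=3, col=2): c = -0.8780 + 0.4500i → escape time 6
(row=3, col=3): c = -0.7520 + 0.4500i → escape time 7
(row=3, col=4): c = -0.6260 + 0.4500i → escape time 8
(row=3, col=5): c = -0.5000 + 0.4500i → escape time 8
(row=4, col=0): c = -1.1300 + 0.1200i → escape time 8
(row=4, col=1): c = -1.0040 + 0.1200i → escape time 8
(row=4, col=2): c = -0.8780 + 0.1200i → escape time 8
(row=4, col=3): c = -0.7520 + 0.1200i → escape time 8
(row=4, col=4): c = -0.6260 + 0.1200i → escape time 8
(row=4, col=5): c = -0.5000 + 0.1200i → escape time 8
(row=5, col=0): c = -1.1300 + -0.2100i → escape time 8
(row=5, col=1): c = -1.0040 + -0.2100i → escape time 8
(row=5, col=2): c = -0.8780 + -0.2100i → escape time 8
(row=5, col=3): c = -0.7520 + -0.2100i → escape time 8
(row=5, col=4): c = -0.6260 + -0.2100i → escape time 8
(row=5, col=5): c = -0.5000 + -0.2100i → escape time 8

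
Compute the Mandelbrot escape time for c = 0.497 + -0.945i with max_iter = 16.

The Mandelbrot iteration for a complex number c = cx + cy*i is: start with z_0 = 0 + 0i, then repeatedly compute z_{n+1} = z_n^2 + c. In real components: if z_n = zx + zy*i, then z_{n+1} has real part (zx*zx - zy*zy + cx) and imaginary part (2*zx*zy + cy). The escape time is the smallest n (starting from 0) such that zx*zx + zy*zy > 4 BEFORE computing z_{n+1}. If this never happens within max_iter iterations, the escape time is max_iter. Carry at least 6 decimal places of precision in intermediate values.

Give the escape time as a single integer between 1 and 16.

Answer: 3

Derivation:
z_0 = 0 + 0i, c = 0.4970 + -0.9450i
Iter 1: z = 0.4970 + -0.9450i, |z|^2 = 1.1400
Iter 2: z = -0.1490 + -1.8843i, |z|^2 = 3.5729
Iter 3: z = -3.0315 + -0.3834i, |z|^2 = 9.3370
Escaped at iteration 3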